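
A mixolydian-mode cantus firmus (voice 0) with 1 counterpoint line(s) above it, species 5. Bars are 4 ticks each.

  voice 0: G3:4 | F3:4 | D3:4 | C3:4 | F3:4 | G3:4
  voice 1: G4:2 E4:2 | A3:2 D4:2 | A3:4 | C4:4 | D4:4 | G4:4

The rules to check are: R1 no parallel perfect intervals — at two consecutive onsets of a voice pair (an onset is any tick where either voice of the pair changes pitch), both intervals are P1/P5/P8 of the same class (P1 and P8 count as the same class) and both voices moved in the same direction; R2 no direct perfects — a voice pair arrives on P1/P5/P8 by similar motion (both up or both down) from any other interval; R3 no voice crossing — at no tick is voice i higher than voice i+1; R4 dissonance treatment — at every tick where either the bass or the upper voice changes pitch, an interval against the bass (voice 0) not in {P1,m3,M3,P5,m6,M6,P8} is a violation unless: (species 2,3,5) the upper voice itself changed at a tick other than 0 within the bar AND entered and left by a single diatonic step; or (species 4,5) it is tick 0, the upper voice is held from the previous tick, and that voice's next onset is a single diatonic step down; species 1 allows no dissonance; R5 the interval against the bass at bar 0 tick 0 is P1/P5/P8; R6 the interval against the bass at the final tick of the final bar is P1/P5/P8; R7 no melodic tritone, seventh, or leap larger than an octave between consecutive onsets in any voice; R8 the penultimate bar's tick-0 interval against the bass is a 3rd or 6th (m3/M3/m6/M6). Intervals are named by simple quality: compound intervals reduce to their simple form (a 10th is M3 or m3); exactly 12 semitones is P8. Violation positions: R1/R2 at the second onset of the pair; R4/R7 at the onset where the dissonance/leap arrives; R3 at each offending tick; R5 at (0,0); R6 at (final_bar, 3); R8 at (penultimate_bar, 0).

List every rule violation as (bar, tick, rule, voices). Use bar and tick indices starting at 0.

bar 0: v0=G3 v1=G4 downbeat P8
bar 1: v0=F3 v1=A3 downbeat M3
bar 2: v0=D3 v1=A3 downbeat P5
bar 3: v0=C3 v1=C4 downbeat P8
bar 4: v0=F3 v1=D4 downbeat M6
bar 5: v0=G3 v1=G4 downbeat P8
  -> R2 @ bar 2 tick 0 v(0, 1): F3/D4 M6 -> D3/A3 P5 similar
  -> R2 @ bar 5 tick 0 v(0, 1): F3/D4 M6 -> G3/G4 P8 similar

(2, 0, R2, (0, 1))
(5, 0, R2, (0, 1))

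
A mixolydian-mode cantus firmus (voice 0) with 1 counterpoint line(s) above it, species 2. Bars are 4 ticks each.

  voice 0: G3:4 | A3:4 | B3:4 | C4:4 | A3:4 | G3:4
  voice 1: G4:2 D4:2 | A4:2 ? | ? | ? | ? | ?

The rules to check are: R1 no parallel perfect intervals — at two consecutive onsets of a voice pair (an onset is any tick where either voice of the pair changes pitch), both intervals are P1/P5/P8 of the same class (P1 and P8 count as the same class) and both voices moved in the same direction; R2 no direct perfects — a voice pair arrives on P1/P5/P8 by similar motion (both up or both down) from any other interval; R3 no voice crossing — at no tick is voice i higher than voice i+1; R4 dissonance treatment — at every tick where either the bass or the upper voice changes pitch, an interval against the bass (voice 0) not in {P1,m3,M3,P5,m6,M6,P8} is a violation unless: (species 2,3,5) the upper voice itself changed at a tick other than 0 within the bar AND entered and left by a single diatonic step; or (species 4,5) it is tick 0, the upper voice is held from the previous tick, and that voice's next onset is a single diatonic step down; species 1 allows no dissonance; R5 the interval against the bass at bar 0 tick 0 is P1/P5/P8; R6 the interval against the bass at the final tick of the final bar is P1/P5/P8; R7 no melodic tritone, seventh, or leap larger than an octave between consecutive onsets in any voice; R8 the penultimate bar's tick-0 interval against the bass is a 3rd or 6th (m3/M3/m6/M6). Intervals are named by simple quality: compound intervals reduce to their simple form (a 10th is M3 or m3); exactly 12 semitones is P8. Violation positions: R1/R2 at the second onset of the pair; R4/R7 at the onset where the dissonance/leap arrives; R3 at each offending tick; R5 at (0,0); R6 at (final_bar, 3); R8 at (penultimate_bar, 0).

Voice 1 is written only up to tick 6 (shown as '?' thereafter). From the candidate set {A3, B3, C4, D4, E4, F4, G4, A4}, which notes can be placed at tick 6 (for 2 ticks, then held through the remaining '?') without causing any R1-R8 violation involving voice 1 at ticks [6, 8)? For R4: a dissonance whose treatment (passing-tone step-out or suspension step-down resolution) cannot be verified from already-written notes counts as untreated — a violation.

{A3, A4, C4, E4, F4}

A3: legal
B3: violates R4,R7
C4: legal
D4: violates R4
E4: legal
F4: legal
G4: violates R4
A4: legal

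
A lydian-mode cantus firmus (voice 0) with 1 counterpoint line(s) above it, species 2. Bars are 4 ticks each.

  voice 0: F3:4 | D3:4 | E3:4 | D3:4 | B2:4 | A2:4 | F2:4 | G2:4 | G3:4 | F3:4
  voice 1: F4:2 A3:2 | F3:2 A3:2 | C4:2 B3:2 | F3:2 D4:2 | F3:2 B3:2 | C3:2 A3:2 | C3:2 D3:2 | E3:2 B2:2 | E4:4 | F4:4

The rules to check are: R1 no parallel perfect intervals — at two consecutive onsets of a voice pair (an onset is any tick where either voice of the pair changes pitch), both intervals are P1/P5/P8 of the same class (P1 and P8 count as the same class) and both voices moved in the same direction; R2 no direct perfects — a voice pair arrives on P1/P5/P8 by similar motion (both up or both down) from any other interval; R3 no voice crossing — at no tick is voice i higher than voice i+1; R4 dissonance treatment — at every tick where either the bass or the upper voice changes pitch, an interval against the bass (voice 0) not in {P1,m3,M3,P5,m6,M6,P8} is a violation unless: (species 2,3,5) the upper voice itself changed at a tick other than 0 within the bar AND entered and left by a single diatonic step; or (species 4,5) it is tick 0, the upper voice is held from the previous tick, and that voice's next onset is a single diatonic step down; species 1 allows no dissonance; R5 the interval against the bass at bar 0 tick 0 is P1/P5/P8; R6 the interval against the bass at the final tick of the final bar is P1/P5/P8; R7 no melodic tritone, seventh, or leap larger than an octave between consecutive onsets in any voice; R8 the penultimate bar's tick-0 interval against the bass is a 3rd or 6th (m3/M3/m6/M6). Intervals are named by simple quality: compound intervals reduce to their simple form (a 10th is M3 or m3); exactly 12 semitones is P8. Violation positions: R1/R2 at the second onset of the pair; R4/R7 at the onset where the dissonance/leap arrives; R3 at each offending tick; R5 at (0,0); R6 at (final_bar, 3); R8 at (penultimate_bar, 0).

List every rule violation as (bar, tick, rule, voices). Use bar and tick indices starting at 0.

(3, 0, R7, (1,))
(4, 0, R4, (0, 1))
(4, 2, R7, (1,))
(5, 0, R7, (1,))
(6, 0, R2, (0, 1))
(8, 0, R7, (1,))

bar 0: v0=F3 v1=F4 downbeat P8
bar 1: v0=D3 v1=F3 downbeat m3
bar 2: v0=E3 v1=C4 downbeat m6
bar 3: v0=D3 v1=F3 downbeat m3
bar 4: v0=B2 v1=F3 downbeat TT
bar 5: v0=A2 v1=C3 downbeat m3
bar 6: v0=F2 v1=C3 downbeat P5
bar 7: v0=G2 v1=E3 downbeat M6
bar 8: v0=G3 v1=E4 downbeat M6
bar 9: v0=F3 v1=F4 downbeat P8
  -> R7 @ bar 3 tick 0 v(1,): B3->F3 leap 6st
  -> R4 @ bar 4 tick 0 v(0, 1): B2/F3 TT untreated
  -> R7 @ bar 4 tick 2 v(1,): F3->B3 leap 6st
  -> R7 @ bar 5 tick 0 v(1,): B3->C3 leap 11st
  -> R2 @ bar 6 tick 0 v(0, 1): A2/A3 P8 -> F2/C3 P5 similar
  -> R7 @ bar 8 tick 0 v(1,): B2->E4 leap 17st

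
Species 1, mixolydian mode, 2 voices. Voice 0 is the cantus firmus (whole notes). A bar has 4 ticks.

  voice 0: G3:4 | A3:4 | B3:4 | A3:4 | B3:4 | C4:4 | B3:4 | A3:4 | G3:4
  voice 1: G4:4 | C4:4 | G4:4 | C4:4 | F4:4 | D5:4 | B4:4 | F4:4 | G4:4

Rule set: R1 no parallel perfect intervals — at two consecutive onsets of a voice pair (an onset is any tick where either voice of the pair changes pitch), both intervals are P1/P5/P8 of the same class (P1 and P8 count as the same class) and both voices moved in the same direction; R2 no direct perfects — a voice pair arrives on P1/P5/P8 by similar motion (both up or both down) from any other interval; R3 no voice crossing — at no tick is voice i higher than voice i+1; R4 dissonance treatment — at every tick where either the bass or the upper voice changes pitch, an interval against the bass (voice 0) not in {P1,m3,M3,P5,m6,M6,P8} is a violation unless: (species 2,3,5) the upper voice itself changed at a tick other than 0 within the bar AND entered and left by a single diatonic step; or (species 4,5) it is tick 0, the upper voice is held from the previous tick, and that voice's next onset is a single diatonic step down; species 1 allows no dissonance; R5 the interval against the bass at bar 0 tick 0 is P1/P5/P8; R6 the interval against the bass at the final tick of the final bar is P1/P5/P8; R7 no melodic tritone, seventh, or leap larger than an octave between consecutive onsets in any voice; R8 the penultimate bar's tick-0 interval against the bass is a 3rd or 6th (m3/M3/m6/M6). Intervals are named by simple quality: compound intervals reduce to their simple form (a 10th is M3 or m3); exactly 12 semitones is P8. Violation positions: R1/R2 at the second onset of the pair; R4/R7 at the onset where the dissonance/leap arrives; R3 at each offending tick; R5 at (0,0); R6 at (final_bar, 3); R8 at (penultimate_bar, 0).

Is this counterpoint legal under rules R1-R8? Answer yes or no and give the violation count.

bar 0: v0=G3 v1=G4 (P8)
bar 1: v0=A3 v1=C4 (m3)
bar 2: v0=B3 v1=G4 (m6)
bar 3: v0=A3 v1=C4 (m3)
bar 4: v0=B3 v1=F4 (TT)
bar 5: v0=C4 v1=D5 (M2)
bar 6: v0=B3 v1=B4 (P8)
bar 7: v0=A3 v1=F4 (m6)
bar 8: v0=G3 v1=G4 (P8)
  R4 @ bar4.0: B3/F4 TT untreated
  R4 @ bar5.0: C4/D5 M2 untreated
  R2 @ bar6.0: C4/D5 M2 -> B3/B4 P8 similar
  R7 @ bar7.0: B4->F4 leap 6st

No (4 violations)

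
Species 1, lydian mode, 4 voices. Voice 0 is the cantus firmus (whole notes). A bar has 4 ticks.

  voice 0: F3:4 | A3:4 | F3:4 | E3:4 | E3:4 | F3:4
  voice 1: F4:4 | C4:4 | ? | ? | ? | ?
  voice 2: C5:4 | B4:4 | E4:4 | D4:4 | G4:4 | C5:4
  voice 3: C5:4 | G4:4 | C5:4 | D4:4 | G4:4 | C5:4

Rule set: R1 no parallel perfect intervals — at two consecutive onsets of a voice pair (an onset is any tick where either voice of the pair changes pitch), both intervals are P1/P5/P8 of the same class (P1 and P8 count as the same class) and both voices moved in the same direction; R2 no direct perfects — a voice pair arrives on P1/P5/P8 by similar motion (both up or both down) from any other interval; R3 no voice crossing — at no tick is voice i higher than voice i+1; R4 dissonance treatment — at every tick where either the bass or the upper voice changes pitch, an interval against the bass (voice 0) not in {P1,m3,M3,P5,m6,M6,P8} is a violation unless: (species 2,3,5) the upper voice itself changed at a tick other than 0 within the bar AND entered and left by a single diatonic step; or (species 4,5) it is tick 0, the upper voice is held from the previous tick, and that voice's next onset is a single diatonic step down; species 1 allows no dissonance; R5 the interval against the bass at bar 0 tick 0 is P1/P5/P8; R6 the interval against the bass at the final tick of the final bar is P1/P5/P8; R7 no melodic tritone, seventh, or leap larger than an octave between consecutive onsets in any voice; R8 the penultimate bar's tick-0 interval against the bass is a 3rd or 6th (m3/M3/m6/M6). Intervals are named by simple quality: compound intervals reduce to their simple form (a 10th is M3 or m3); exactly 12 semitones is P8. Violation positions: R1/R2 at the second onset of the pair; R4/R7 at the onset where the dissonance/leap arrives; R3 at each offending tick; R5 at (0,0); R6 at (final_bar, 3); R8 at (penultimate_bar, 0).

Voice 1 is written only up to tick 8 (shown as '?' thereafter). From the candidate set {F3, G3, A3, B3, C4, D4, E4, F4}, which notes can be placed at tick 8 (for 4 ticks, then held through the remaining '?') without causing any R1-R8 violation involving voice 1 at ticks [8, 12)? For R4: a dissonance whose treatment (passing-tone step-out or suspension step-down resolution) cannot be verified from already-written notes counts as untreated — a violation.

{C4, D4}

F3: violates R2
G3: violates R4
A3: violates R2
B3: violates R4
C4: legal
D4: legal
E4: violates R4
F4: violates R1,R3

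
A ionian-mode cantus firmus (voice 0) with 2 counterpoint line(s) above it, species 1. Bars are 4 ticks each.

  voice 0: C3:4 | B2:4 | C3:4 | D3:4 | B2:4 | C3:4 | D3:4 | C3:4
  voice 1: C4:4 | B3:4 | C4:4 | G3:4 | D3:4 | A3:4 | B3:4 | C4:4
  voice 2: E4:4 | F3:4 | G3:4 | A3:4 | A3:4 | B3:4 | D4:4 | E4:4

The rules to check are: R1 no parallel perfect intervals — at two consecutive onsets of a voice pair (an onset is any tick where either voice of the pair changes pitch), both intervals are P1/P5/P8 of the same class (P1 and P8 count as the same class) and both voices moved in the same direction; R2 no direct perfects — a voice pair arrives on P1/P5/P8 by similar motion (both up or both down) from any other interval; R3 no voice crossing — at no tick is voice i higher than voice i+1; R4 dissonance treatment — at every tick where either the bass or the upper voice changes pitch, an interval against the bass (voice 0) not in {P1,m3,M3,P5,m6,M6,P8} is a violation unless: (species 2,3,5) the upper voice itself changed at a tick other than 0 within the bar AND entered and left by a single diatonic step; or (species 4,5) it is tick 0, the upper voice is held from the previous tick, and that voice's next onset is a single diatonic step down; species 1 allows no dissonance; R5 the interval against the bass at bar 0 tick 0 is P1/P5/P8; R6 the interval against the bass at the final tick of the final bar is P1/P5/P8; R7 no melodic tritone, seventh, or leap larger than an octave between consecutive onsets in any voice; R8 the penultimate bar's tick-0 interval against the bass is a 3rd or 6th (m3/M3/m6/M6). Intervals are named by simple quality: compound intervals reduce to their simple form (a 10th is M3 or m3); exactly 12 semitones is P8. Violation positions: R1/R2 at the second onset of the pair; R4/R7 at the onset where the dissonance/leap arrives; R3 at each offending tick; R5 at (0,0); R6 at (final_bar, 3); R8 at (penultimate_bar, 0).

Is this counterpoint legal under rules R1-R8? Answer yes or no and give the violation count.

bar 0: v0=C3 v1=C4 v2=E4 (M3)
bar 1: v0=B2 v1=B3 v2=F3 (TT)
bar 2: v0=C3 v1=C4 v2=G3 (P5)
bar 3: v0=D3 v1=G3 v2=A3 (P5)
bar 4: v0=B2 v1=D3 v2=A3 (m7)
bar 5: v0=C3 v1=A3 v2=B3 (M7)
bar 6: v0=D3 v1=B3 v2=D4 (P8)
bar 7: v0=C3 v1=C4 v2=E4 (M3)
  R5 @ bar0.0: opens on M3
  R1 @ bar1.0: C3/C4 P8 -> B2/B3 P8 similar
  R3 @ bar1.0: B3 above F3
  R4 @ bar1.0: B2/F3 TT untreated
  R7 @ bar1.0: E4->F3 leap 11st
  R3 @ bar1.1: B3 above F3
  R3 @ bar1.2: B3 above F3
  R3 @ bar1.3: B3 above F3
  R1 @ bar2.0: B2/B3 P8 -> C3/C4 P8 similar
  R2 @ bar2.0: B2/F3 TT -> C3/G3 P5 similar
  R3 @ bar2.0: C4 above G3
  R3 @ bar2.1: C4 above G3
  R3 @ bar2.2: C4 above G3
  R3 @ bar2.3: C4 above G3
  R1 @ bar3.0: C3/G3 P5 -> D3/A3 P5 similar
  R4 @ bar3.0: D3/G3 P4 untreated
  R4 @ bar4.0: B2/A3 m7 untreated
  R4 @ bar5.0: C3/B3 M7 untreated
  R2 @ bar6.0: C3/B3 M7 -> D3/D4 P8 similar
  R8 @ bar6.0: penult P8 not 3rd/6th
  R6 @ bar7.3: closes on M3

No (21 violations)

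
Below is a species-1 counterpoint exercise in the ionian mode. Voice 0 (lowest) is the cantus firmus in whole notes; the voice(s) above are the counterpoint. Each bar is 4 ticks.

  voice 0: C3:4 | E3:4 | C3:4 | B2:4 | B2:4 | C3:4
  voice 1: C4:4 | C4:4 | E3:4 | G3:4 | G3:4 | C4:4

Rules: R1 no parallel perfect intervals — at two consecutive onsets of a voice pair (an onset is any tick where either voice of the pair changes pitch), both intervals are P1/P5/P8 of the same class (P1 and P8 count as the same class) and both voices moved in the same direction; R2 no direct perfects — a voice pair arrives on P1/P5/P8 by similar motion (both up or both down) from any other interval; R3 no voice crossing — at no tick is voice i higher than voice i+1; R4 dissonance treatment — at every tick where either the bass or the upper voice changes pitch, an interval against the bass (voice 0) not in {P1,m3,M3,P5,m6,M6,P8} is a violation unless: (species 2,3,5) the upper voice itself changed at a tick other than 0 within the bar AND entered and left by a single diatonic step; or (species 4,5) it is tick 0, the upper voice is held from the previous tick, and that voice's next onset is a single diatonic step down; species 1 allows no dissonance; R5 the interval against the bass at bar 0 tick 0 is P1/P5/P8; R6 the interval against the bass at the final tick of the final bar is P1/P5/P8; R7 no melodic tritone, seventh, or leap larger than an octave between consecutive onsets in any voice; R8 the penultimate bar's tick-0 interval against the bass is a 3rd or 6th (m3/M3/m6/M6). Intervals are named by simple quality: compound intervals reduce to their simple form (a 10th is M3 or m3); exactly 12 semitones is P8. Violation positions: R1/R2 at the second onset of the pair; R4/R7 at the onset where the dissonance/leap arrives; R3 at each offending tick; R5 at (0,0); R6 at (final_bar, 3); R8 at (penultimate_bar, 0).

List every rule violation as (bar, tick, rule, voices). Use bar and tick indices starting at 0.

(5, 0, R2, (0, 1))

bar 0: v0=C3 v1=C4 downbeat P8
bar 1: v0=E3 v1=C4 downbeat m6
bar 2: v0=C3 v1=E3 downbeat M3
bar 3: v0=B2 v1=G3 downbeat m6
bar 4: v0=B2 v1=G3 downbeat m6
bar 5: v0=C3 v1=C4 downbeat P8
  -> R2 @ bar 5 tick 0 v(0, 1): B2/G3 m6 -> C3/C4 P8 similar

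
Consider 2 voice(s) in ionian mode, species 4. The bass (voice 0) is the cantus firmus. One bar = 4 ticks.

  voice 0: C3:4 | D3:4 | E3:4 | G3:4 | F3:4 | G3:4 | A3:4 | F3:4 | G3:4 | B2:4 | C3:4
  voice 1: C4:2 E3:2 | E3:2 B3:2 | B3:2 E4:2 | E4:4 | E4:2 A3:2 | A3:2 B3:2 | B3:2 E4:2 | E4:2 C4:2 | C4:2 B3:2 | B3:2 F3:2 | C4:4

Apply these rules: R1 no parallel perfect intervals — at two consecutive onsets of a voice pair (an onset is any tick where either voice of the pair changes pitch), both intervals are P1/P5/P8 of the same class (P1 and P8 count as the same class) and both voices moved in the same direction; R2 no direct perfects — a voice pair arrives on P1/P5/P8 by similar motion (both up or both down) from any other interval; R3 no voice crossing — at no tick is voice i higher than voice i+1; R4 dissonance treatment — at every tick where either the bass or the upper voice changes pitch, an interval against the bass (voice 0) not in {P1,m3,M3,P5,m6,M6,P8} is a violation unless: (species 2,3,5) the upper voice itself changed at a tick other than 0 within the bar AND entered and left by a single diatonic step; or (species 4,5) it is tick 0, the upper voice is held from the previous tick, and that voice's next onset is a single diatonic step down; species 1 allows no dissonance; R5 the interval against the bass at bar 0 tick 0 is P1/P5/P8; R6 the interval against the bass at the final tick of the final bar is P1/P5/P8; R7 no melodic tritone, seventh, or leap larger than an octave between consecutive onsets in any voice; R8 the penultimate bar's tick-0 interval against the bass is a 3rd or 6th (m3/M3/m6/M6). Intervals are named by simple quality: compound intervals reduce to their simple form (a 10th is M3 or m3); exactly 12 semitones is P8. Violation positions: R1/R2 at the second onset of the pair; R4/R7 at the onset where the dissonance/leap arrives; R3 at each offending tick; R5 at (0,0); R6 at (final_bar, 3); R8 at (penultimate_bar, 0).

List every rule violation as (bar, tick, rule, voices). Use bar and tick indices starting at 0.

bar 0: v0=C3 v1=C4 downbeat P8
bar 1: v0=D3 v1=E3 downbeat M2
bar 2: v0=E3 v1=B3 downbeat P5
bar 3: v0=G3 v1=E4 downbeat M6
bar 4: v0=F3 v1=E4 downbeat M7
bar 5: v0=G3 v1=A3 downbeat M2
bar 6: v0=A3 v1=B3 downbeat M2
bar 7: v0=F3 v1=E4 downbeat M7
bar 8: v0=G3 v1=C4 downbeat P4
bar 9: v0=B2 v1=B3 downbeat P8
bar 10: v0=C3 v1=C4 downbeat P8
  -> R4 @ bar 1 tick 0 v(0, 1): D3/E3 M2 untreated
  -> R4 @ bar 4 tick 0 v(0, 1): F3/E4 M7 untreated
  -> R4 @ bar 5 tick 0 v(0, 1): G3/A3 M2 untreated
  -> R4 @ bar 6 tick 0 v(0, 1): A3/B3 M2 untreated
  -> R4 @ bar 7 tick 0 v(0, 1): F3/E4 M7 untreated
  -> R8 @ bar 9 tick 0 v(0, 1): penult P8 not 3rd/6th
  -> R4 @ bar 9 tick 2 v(0, 1): B2/F3 TT untreated
  -> R7 @ bar 9 tick 2 v(1,): B3->F3 leap 6st
  -> R2 @ bar 10 tick 0 v(0, 1): B2/F3 TT -> C3/C4 P8 similar

(1, 0, R4, (0, 1))
(4, 0, R4, (0, 1))
(5, 0, R4, (0, 1))
(6, 0, R4, (0, 1))
(7, 0, R4, (0, 1))
(9, 0, R8, (0, 1))
(9, 2, R4, (0, 1))
(9, 2, R7, (1,))
(10, 0, R2, (0, 1))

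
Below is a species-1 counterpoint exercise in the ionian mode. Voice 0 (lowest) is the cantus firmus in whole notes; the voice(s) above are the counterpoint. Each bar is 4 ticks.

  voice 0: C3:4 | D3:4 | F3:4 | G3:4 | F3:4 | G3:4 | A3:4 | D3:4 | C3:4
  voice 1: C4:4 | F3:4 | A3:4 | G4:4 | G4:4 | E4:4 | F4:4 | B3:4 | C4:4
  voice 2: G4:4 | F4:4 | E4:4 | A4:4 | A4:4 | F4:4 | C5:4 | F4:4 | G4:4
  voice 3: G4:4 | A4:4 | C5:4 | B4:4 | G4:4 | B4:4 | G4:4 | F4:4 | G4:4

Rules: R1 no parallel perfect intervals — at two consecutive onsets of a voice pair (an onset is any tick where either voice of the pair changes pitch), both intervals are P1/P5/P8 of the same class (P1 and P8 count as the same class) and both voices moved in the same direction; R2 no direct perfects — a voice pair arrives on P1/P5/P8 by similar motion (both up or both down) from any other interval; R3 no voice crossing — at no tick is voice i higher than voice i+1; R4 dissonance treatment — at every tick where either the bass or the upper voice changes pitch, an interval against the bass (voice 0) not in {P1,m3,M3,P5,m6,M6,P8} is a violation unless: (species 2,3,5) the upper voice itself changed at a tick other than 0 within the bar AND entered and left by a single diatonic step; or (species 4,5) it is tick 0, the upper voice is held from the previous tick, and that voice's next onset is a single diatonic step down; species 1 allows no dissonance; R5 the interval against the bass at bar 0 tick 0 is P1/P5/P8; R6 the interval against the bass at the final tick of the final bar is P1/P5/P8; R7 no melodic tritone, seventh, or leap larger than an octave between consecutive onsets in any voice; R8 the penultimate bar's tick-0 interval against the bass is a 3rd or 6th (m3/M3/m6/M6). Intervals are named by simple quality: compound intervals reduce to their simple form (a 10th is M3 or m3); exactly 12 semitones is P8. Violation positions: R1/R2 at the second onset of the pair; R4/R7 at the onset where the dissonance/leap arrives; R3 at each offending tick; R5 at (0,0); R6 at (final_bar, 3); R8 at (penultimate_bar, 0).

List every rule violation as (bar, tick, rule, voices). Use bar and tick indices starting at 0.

bar 0: v0=C3 v1=C4 v2=G4 v3=G4 downbeat P5
bar 1: v0=D3 v1=F3 v2=F4 v3=A4 downbeat P5
bar 2: v0=F3 v1=A3 v2=E4 v3=C5 downbeat P5
bar 3: v0=G3 v1=G4 v2=A4 v3=B4 downbeat M3
bar 4: v0=F3 v1=G4 v2=A4 v3=G4 downbeat M2
bar 5: v0=G3 v1=E4 v2=F4 v3=B4 downbeat M3
bar 6: v0=A3 v1=F4 v2=C5 v3=G4 downbeat m7
bar 7: v0=D3 v1=B3 v2=F4 v3=F4 downbeat m3
bar 8: v0=C3 v1=C4 v2=G4 v3=G4 downbeat P5
  -> R1 @ bar 1 tick 0 v(0, 3): C3/G4 P5 -> D3/A4 P5 similar
  -> R2 @ bar 1 tick 0 v(1, 2): C4/G4 P5 -> F3/F4 P8 similar
  -> R1 @ bar 2 tick 0 v(0, 3): D3/A4 P5 -> F3/C5 P5 similar
  -> R4 @ bar 2 tick 0 v(0, 2): F3/E4 M7 untreated
  -> R2 @ bar 3 tick 0 v(0, 1): F3/A3 M3 -> G3/G4 P8 similar
  -> R4 @ bar 3 tick 0 v(0, 2): G3/A4 M2 untreated
  -> R7 @ bar 3 tick 0 v(1,): A3->G4 leap 10st
  -> R3 @ bar 4 tick 0 v(2, 3): A4 above G4
  -> R4 @ bar 4 tick 0 v(0, 1): F3/G4 M2 untreated
  -> R4 @ bar 4 tick 0 v(0, 3): F3/G4 M2 untreated
  -> R3 @ bar 4 tick 1 v(2, 3): A4 above G4
  -> R3 @ bar 4 tick 2 v(2, 3): A4 above G4
  -> R3 @ bar 4 tick 3 v(2, 3): A4 above G4
  -> R4 @ bar 5 tick 0 v(0, 2): G3/F4 m7 untreated
  -> R2 @ bar 6 tick 0 v(1, 2): E4/F4 m2 -> F4/C5 P5 similar
  -> R3 @ bar 6 tick 0 v(2, 3): C5 above G4
  -> R4 @ bar 6 tick 0 v(0, 3): A3/G4 m7 untreated
  -> R3 @ bar 6 tick 1 v(2, 3): C5 above G4
  -> R3 @ bar 6 tick 2 v(2, 3): C5 above G4
  -> R3 @ bar 6 tick 3 v(2, 3): C5 above G4
  -> R2 @ bar 7 tick 0 v(2, 3): C5/G4 P4 -> F4/F4 P1 similar
  -> R7 @ bar 7 tick 0 v(1,): F4->B3 leap 6st
  -> R1 @ bar 8 tick 0 v(2, 3): F4/F4 P1 -> G4/G4 P1 similar
  -> R2 @ bar 8 tick 0 v(1, 2): B3/F4 TT -> C4/G4 P5 similar
  -> R2 @ bar 8 tick 0 v(1, 3): B3/F4 TT -> C4/G4 P5 similar

(1, 0, R1, (0, 3))
(1, 0, R2, (1, 2))
(2, 0, R1, (0, 3))
(2, 0, R4, (0, 2))
(3, 0, R2, (0, 1))
(3, 0, R4, (0, 2))
(3, 0, R7, (1,))
(4, 0, R3, (2, 3))
(4, 0, R4, (0, 1))
(4, 0, R4, (0, 3))
(4, 1, R3, (2, 3))
(4, 2, R3, (2, 3))
(4, 3, R3, (2, 3))
(5, 0, R4, (0, 2))
(6, 0, R2, (1, 2))
(6, 0, R3, (2, 3))
(6, 0, R4, (0, 3))
(6, 1, R3, (2, 3))
(6, 2, R3, (2, 3))
(6, 3, R3, (2, 3))
(7, 0, R2, (2, 3))
(7, 0, R7, (1,))
(8, 0, R1, (2, 3))
(8, 0, R2, (1, 2))
(8, 0, R2, (1, 3))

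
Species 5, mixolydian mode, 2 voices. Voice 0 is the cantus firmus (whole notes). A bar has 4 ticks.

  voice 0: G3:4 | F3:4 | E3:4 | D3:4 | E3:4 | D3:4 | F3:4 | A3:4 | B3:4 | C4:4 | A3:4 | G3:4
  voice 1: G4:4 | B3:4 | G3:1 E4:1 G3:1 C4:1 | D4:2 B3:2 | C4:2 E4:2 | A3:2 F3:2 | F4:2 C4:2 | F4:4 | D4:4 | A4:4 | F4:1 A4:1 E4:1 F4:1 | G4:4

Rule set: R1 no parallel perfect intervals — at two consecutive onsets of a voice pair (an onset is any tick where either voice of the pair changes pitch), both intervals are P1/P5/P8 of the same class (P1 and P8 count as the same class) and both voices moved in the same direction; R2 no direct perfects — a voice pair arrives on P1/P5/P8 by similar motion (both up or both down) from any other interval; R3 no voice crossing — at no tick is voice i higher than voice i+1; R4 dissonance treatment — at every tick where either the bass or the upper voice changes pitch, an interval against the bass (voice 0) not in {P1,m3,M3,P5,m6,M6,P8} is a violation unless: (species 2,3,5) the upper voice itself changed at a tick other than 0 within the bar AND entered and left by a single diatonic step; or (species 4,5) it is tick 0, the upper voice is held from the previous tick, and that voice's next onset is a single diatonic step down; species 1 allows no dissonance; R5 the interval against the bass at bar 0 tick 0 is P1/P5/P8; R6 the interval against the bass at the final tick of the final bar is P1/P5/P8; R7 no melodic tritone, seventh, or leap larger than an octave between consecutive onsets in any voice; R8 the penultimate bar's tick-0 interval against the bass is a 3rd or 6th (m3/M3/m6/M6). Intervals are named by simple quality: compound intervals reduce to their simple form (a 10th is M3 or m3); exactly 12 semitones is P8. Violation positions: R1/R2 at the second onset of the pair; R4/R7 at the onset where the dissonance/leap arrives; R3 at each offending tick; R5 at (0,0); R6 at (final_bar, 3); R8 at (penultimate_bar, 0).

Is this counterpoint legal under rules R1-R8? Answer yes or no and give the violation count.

bar 0: v0=G3 v1=G4 (P8)
bar 1: v0=F3 v1=B3 (TT)
bar 2: v0=E3 v1=G3 (m3)
bar 3: v0=D3 v1=D4 (P8)
bar 4: v0=E3 v1=C4 (m6)
bar 5: v0=D3 v1=A3 (P5)
bar 6: v0=F3 v1=F4 (P8)
bar 7: v0=A3 v1=F4 (m6)
bar 8: v0=B3 v1=D4 (m3)
bar 9: v0=C4 v1=A4 (M6)
bar 10: v0=A3 v1=F4 (m6)
bar 11: v0=G3 v1=G4 (P8)
  R4 @ bar1.0: F3/B3 TT untreated
  R2 @ bar5.0: E3/E4 P8 -> D3/A3 P5 similar
  R2 @ bar6.0: D3/F3 m3 -> F3/F4 P8 similar

No (3 violations)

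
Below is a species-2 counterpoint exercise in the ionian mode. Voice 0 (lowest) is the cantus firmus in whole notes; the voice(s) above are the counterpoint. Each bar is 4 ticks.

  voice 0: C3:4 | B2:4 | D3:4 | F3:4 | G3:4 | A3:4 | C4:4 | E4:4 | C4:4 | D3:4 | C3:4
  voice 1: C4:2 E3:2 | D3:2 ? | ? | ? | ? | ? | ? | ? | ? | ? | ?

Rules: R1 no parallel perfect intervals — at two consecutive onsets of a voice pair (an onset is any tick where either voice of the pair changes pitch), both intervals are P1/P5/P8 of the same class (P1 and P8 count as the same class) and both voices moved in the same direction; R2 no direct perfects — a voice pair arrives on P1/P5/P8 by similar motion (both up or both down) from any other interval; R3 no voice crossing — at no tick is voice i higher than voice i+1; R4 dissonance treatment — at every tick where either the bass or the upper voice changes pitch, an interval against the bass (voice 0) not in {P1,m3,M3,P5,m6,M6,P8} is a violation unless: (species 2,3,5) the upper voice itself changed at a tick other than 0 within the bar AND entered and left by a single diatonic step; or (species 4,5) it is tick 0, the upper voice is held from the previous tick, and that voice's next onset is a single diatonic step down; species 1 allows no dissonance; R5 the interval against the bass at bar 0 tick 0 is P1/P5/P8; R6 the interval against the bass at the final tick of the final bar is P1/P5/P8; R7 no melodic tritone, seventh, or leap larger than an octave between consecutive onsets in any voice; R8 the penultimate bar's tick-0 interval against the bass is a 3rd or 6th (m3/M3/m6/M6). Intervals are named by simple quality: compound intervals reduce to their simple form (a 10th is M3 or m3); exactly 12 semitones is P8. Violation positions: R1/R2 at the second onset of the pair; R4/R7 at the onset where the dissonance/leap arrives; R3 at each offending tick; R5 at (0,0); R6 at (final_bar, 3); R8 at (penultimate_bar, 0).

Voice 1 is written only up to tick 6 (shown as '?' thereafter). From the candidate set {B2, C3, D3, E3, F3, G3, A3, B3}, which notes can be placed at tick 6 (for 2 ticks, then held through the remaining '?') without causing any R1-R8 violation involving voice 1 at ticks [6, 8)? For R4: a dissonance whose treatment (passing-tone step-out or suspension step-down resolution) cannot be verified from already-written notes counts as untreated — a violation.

{B2, B3, D3, G3}

B2: legal
C3: violates R4
D3: legal
E3: violates R4
F3: violates R4
G3: legal
A3: violates R4
B3: legal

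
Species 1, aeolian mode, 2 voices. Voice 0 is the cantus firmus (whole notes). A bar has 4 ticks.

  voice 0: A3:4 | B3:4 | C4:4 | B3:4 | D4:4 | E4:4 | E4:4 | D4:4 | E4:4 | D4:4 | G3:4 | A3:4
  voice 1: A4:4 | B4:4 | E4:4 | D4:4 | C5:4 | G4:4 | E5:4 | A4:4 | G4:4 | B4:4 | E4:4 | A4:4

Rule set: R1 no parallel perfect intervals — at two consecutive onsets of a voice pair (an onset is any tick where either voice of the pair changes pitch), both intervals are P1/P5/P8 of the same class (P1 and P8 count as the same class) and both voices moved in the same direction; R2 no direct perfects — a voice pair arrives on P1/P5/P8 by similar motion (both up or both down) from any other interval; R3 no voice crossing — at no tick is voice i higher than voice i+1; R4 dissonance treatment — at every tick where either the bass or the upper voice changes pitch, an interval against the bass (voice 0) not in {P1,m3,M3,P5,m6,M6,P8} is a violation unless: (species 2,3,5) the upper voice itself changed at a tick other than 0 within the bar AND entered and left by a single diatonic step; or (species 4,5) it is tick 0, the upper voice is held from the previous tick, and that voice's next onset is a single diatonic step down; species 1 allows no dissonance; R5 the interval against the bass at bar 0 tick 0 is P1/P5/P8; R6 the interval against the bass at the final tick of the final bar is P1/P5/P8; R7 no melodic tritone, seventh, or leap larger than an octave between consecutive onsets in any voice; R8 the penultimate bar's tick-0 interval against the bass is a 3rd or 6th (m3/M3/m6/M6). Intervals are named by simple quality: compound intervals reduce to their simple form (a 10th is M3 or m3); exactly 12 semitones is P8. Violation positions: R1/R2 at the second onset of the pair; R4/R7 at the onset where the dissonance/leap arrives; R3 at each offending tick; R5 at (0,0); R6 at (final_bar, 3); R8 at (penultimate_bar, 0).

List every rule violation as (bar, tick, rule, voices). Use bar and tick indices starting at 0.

(1, 0, R1, (0, 1))
(4, 0, R4, (0, 1))
(4, 0, R7, (1,))
(7, 0, R2, (0, 1))
(11, 0, R2, (0, 1))

bar 0: v0=A3 v1=A4 downbeat P8
bar 1: v0=B3 v1=B4 downbeat P8
bar 2: v0=C4 v1=E4 downbeat M3
bar 3: v0=B3 v1=D4 downbeat m3
bar 4: v0=D4 v1=C5 downbeat m7
bar 5: v0=E4 v1=G4 downbeat m3
bar 6: v0=E4 v1=E5 downbeat P8
bar 7: v0=D4 v1=A4 downbeat P5
bar 8: v0=E4 v1=G4 downbeat m3
bar 9: v0=D4 v1=B4 downbeat M6
bar 10: v0=G3 v1=E4 downbeat M6
bar 11: v0=A3 v1=A4 downbeat P8
  -> R1 @ bar 1 tick 0 v(0, 1): A3/A4 P8 -> B3/B4 P8 similar
  -> R4 @ bar 4 tick 0 v(0, 1): D4/C5 m7 untreated
  -> R7 @ bar 4 tick 0 v(1,): D4->C5 leap 10st
  -> R2 @ bar 7 tick 0 v(0, 1): E4/E5 P8 -> D4/A4 P5 similar
  -> R2 @ bar 11 tick 0 v(0, 1): G3/E4 M6 -> A3/A4 P8 similar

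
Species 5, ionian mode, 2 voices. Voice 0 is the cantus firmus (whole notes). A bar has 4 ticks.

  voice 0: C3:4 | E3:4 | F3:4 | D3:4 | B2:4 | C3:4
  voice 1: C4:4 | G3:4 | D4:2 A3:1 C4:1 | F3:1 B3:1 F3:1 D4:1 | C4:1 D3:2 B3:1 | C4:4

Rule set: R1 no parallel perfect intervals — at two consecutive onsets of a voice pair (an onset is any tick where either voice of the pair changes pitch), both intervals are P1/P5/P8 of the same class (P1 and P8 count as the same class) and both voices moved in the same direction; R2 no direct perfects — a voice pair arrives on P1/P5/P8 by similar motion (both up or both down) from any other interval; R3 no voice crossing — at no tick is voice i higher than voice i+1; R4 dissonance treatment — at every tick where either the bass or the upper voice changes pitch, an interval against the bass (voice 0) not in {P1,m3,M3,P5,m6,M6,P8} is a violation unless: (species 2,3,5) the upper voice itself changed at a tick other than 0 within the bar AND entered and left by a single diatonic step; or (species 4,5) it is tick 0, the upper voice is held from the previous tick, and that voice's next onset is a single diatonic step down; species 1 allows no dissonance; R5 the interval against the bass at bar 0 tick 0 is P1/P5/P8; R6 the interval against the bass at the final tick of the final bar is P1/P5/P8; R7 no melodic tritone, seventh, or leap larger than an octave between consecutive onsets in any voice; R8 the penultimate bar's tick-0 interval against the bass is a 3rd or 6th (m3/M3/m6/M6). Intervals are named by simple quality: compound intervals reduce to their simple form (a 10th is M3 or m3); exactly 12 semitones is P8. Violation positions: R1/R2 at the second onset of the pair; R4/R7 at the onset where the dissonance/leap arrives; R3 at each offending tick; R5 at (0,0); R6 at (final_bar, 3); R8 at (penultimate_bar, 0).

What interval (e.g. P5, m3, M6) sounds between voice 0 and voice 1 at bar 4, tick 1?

voice 0=B2 voice 1=D3 -> m3

m3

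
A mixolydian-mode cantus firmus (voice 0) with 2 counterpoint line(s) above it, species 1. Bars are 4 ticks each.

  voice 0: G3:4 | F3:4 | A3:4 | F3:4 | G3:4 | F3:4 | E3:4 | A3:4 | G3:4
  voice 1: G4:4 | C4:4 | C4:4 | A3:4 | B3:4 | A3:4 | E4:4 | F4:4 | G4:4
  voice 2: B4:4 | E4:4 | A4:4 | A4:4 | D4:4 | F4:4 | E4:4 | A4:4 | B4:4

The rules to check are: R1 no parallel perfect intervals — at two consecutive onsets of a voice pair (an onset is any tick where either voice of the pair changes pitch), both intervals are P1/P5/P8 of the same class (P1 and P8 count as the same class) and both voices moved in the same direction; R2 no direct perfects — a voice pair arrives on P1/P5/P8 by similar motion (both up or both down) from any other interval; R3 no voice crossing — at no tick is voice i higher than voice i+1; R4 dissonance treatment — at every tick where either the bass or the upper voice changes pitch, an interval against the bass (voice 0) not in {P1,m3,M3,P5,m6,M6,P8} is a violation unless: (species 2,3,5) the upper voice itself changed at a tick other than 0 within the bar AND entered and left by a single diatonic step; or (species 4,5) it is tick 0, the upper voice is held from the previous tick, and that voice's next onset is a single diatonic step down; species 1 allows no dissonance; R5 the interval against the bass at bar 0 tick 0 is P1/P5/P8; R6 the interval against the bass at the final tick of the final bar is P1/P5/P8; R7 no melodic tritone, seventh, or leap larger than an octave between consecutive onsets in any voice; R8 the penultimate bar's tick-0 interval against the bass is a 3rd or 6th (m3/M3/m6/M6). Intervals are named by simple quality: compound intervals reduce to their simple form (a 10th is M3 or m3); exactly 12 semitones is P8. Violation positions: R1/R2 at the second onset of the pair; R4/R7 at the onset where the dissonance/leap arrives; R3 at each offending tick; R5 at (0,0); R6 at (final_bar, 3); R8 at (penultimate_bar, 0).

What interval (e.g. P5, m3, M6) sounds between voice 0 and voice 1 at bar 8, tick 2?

P8

voice 0=G3 voice 1=G4 -> P8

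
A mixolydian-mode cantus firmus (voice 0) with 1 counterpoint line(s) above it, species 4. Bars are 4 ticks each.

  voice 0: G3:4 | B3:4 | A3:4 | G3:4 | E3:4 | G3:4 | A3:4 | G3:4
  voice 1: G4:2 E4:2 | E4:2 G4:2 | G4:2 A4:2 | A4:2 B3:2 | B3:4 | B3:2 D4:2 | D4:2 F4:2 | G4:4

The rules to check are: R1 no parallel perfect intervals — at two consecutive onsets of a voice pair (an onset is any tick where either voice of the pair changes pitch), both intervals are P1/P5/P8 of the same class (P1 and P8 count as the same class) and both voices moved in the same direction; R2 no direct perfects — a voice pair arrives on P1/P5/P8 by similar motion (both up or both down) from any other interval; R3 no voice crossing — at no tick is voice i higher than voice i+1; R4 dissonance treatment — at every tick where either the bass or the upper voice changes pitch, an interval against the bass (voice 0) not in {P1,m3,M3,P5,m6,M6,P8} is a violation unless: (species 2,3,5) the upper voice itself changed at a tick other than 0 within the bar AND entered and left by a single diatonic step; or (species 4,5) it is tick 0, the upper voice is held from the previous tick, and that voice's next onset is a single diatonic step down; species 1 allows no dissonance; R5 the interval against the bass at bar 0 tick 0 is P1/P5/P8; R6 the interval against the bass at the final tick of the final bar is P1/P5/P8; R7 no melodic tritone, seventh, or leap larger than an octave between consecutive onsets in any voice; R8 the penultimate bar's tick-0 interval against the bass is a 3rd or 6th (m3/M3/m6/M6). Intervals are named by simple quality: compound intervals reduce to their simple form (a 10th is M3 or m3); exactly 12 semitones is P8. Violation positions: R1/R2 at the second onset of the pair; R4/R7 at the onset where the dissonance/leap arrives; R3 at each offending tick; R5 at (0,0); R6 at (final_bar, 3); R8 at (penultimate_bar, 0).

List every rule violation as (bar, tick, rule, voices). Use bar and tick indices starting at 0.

(1, 0, R4, (0, 1))
(2, 0, R4, (0, 1))
(3, 0, R4, (0, 1))
(3, 2, R7, (1,))
(6, 0, R4, (0, 1))
(6, 0, R8, (0, 1))

bar 0: v0=G3 v1=G4 downbeat P8
bar 1: v0=B3 v1=E4 downbeat P4
bar 2: v0=A3 v1=G4 downbeat m7
bar 3: v0=G3 v1=A4 downbeat M2
bar 4: v0=E3 v1=B3 downbeat P5
bar 5: v0=G3 v1=B3 downbeat M3
bar 6: v0=A3 v1=D4 downbeat P4
bar 7: v0=G3 v1=G4 downbeat P8
  -> R4 @ bar 1 tick 0 v(0, 1): B3/E4 P4 untreated
  -> R4 @ bar 2 tick 0 v(0, 1): A3/G4 m7 untreated
  -> R4 @ bar 3 tick 0 v(0, 1): G3/A4 M2 untreated
  -> R7 @ bar 3 tick 2 v(1,): A4->B3 leap 10st
  -> R4 @ bar 6 tick 0 v(0, 1): A3/D4 P4 untreated
  -> R8 @ bar 6 tick 0 v(0, 1): penult P4 not 3rd/6th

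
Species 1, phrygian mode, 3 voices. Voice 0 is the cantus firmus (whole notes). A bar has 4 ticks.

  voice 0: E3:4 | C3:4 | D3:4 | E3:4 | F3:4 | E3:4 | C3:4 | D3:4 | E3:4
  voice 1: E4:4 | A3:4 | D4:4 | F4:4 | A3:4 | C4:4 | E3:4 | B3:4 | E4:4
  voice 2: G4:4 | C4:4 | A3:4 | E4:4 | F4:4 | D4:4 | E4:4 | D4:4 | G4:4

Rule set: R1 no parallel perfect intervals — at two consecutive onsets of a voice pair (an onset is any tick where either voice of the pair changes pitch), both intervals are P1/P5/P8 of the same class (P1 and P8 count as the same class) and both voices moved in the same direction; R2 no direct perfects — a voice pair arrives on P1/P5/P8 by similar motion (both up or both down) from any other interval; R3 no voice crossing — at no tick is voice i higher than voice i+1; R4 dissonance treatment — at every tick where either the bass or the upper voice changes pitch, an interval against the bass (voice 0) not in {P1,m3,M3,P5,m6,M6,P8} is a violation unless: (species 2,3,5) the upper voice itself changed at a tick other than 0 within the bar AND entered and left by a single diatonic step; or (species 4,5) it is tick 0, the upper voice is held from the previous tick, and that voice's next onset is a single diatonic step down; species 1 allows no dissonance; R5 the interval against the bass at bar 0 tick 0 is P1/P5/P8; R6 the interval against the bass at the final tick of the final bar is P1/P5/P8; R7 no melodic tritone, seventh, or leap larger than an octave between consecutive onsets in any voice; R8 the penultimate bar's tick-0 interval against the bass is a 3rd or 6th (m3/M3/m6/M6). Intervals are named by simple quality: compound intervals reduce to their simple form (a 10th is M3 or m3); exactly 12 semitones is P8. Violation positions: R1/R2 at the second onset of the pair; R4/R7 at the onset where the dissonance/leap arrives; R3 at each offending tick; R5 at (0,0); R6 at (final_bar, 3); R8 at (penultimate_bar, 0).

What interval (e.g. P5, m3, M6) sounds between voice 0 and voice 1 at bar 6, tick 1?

M3

voice 0=C3 voice 1=E3 -> M3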